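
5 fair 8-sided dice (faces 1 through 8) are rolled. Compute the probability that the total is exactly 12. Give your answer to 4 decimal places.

0.0101

There are 8^5 = 32768 equally likely outcomes.
The number of ordered 5-tuples from {1,…,8} summing to 12 is 330.
P(sum = 12) = 330/32768 = 165/16384 ≈ 0.0101.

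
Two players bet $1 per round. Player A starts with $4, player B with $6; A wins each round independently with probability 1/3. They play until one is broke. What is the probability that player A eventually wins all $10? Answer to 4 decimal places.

0.0147

Let r = q/p = (2/3)/(1/3) = 2. The recurrence P(i) = p·P(i+1) + q·P(i−1) with P(0)=0, P(10)=1 gives P(i) = (1 − r^i)/(1 − r^10).
P(4) = (1 − (2)^4) / (1 − (2)^10) = 5/341 ≈ 0.0147.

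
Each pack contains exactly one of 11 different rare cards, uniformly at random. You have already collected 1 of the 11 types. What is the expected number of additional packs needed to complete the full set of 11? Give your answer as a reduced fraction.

Starting from 1 distinct type, each trial gives a new one with probability (11−i)/11 when i types are held, so the wait for the next new type is 11/(11−i).
E = 11/10 + 11/9 + 11/8 + 11/7 + 11/6 + 11/5 + 11/4 + 11/3 + 11/2 + 11/1 = 81191/2520.

81191/2520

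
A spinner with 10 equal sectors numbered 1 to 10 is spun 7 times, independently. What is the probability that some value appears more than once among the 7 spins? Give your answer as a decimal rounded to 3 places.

0.940

P(all 7 different) = 10/10 · 9/10 · ··· · 4/10 ≈ 0.060.
P(at least two equal) = 1 − 0.060 = 0.940.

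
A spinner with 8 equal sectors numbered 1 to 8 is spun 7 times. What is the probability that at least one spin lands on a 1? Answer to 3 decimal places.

P(no spin lands on a 1) = (7/8)^7 ≈ 0.393.
P(at least one) = 1 − 0.393 = 0.607.

0.607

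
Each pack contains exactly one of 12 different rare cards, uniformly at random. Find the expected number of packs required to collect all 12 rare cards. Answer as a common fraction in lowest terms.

After i distinct types are collected, each trial gives a new one with probability (12−i)/12, so the expected wait for the next new type is 12/(12−i).
E = 12/12 + 12/11 + 12/10 + 12/9 + 12/8 + 12/7 + 12/6 + 12/5 + 12/4 + 12/3 + 12/2 + 12/1 = 86021/2310.

86021/2310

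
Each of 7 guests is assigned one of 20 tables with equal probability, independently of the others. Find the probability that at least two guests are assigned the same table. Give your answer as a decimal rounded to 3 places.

It's easier to compute the probability that all 7 are distinct.
P(all distinct) = 20/20 · 19/20 · ··· · 14/20 ≈ 0.305.
So the probability of at least one match is 1 − 0.305 = 0.695.

0.695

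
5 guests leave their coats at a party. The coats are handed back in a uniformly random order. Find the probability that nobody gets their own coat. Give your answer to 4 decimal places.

0.3667

This is the derangement probability: permutations of 5 with no fixed point.
D(5) = 5! · (1 − 1/1! + 1/2! − ··· + (−1)^5/5!) = 44.
P = 44/120 = 11/30 ≈ 0.3667.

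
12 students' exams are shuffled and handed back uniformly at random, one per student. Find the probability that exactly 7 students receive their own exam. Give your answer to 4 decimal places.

0.0001

Choose which 7 of the 12 are fixed: C(12,7) = 792 ways.
The remaining 5 must have no fixed point: D(5) = 44.
P = 792·44/479001600 = 11/151200 ≈ 0.0001.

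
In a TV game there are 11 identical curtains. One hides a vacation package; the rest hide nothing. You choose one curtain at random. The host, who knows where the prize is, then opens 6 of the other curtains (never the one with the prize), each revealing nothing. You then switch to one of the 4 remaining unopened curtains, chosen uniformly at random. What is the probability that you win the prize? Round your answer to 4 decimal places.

0.2273

Your original curtain holds the prize with probability 1/11, so the other 10 collectively hold it with probability 10/11.
The host can always find 6 empty curtains to open, so the reveals don't change that 10/11; it is now spread over the 4 remaining unopened curtains.
P(win by switching) = (10/11) · (1/4) = 5/22 ≈ 0.2273.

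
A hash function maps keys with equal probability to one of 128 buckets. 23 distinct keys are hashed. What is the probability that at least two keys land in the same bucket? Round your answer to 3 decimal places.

0.878

It's easier to compute the probability that all 23 are distinct.
P(all distinct) = 128/128 · 127/128 · ··· · 106/128 ≈ 0.122.
So the probability of at least one match is 1 − 0.122 = 0.878.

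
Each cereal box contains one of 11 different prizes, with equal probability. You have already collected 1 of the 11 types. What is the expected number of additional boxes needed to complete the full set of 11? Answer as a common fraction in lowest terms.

Starting from 1 distinct type, each trial gives a new one with probability (11−i)/11 when i types are held, so the wait for the next new type is 11/(11−i).
E = 11/10 + 11/9 + 11/8 + 11/7 + 11/6 + 11/5 + 11/4 + 11/3 + 11/2 + 11/1 = 81191/2520.

81191/2520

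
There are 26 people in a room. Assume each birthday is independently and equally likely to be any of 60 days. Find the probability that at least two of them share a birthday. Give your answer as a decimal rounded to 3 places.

It's easier to compute the probability that all 26 are distinct.
P(all distinct) = 60/60 · 59/60 · ··· · 35/60 ≈ 0.002.
So the probability of at least one match is 1 − 0.002 = 0.998.

0.998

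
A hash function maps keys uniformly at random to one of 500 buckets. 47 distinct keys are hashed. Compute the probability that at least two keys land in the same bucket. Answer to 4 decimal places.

It's easier to compute the probability that all 47 are distinct.
P(all distinct) = 500/500 · 499/500 · ··· · 454/500 ≈ 0.1073.
So the probability of at least one match is 1 − 0.1073 = 0.8927.

0.8927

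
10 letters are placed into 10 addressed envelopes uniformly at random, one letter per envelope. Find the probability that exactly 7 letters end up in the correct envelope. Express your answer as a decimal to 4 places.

Choose which 7 of the 10 are fixed: C(10,7) = 120 ways.
The remaining 3 must have no fixed point: D(3) = 2.
P = 120·2/3628800 = 1/15120 ≈ 0.0001.

0.0001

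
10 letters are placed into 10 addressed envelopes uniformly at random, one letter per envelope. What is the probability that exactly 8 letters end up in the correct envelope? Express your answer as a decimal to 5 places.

0.00001

Choose which 8 of the 10 are fixed: C(10,8) = 45 ways.
The remaining 2 must have no fixed point: D(2) = 1.
P = 45·1/3628800 = 1/80640 ≈ 0.00001.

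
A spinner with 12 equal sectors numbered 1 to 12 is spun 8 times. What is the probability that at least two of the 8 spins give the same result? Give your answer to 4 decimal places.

0.9536

P(all 8 different) = 12/12 · 11/12 · ··· · 5/12 ≈ 0.0464.
P(at least two equal) = 1 − 0.0464 = 0.9536.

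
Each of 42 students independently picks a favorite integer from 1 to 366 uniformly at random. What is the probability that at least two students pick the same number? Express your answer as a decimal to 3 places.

It's easier to compute the probability that all 42 are distinct.
P(all distinct) = 366/366 · 365/366 · ··· · 325/366 ≈ 0.087.
So the probability of at least one match is 1 − 0.087 = 0.913.

0.913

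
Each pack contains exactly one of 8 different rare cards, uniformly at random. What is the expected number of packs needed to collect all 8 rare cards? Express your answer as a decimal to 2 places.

21.74

After i distinct types are collected, each trial gives a new one with probability (8−i)/8, so the expected wait for the next new type is 8/(8−i).
E = 8/8 + 8/7 + 8/6 + 8/5 + 8/4 + 8/3 + 8/2 + 8/1 = 761/35 ≈ 21.74.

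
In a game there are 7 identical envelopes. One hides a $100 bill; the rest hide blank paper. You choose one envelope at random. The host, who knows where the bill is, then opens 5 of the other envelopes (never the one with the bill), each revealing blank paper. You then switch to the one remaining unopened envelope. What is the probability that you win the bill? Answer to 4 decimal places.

0.8571

Your original envelope holds the bill with probability 1/7, so the other 6 collectively hold it with probability 6/7.
The host can always find 5 empty envelopes to open, so the reveals don't change that 6/7; it is now spread over the 1 remaining unopened envelope.
P(win by switching) = (6/7) · (1/1) = 6/7 ≈ 0.8571.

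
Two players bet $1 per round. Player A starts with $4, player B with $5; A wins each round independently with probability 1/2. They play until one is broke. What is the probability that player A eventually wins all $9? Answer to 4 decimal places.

0.4444

With a fair step, P(i) = ½P(i−1) + ½P(i+1) with P(0)=0, P(9)=1 has the linear solution P(i) = i/9.
P(4) = 4/9 ≈ 0.4444.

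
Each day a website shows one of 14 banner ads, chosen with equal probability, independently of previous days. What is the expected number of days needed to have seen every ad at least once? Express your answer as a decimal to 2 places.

After i distinct types are collected, each trial gives a new one with probability (14−i)/14, so the expected wait for the next new type is 14/(14−i).
E = 14/14 + 14/13 + 14/12 + 14/11 + 14/10 + 14/9 + 14/8 + 14/7 + 14/6 + 14/5 + 14/4 + 14/3 + 14/2 + 14/1 = 1171733/25740 ≈ 45.52.

45.52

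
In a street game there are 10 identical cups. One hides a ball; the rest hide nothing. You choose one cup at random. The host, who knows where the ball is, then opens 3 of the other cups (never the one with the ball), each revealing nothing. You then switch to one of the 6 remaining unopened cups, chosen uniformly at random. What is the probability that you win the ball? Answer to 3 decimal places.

Your original cup holds the ball with probability 1/10, so the other 9 collectively hold it with probability 9/10.
The host can always find 3 empty cups to open, so the reveals don't change that 9/10; it is now spread over the 6 remaining unopened cups.
P(win by switching) = (9/10) · (1/6) = 3/20 ≈ 0.150.

0.150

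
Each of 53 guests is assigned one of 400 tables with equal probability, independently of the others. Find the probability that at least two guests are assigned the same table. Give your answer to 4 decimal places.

0.9729

It's easier to compute the probability that all 53 are distinct.
P(all distinct) = 400/400 · 399/400 · ··· · 348/400 ≈ 0.0271.
So the probability of at least one match is 1 − 0.0271 = 0.9729.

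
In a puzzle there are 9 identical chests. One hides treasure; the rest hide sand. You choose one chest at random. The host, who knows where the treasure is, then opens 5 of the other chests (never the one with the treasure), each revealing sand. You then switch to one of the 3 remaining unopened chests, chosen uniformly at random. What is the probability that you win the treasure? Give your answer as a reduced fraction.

8/27

Your original chest holds the treasure with probability 1/9, so the other 8 collectively hold it with probability 8/9.
The host can always find 5 empty chests to open, so the reveals don't change that 8/9; it is now spread over the 3 remaining unopened chests.
P(win by switching) = (8/9) · (1/3) = 8/27.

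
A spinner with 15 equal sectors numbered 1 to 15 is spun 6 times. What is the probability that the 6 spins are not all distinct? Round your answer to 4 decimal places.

0.6836

P(all 6 different) = 15/15 · 14/15 · ··· · 10/15 ≈ 0.3164.
P(at least two equal) = 1 − 0.3164 = 0.6836.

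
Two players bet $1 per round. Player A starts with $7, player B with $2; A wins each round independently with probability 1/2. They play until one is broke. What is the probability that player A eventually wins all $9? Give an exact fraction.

With a fair step, P(i) = ½P(i−1) + ½P(i+1) with P(0)=0, P(9)=1 has the linear solution P(i) = i/9.
P(7) = 7/9.

7/9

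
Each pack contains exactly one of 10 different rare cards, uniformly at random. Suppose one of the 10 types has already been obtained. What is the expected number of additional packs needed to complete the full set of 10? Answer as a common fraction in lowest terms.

Starting from 1 distinct type, each trial gives a new one with probability (10−i)/10 when i types are held, so the wait for the next new type is 10/(10−i).
E = 10/9 + 10/8 + 10/7 + 10/6 + 10/5 + 10/4 + 10/3 + 10/2 + 10/1 = 7129/252.

7129/252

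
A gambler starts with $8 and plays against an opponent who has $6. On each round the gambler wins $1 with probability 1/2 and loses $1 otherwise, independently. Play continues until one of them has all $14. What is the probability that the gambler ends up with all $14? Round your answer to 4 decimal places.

0.5714

With a fair step, P(i) = ½P(i−1) + ½P(i+1) with P(0)=0, P(14)=1 has the linear solution P(i) = i/14.
P(8) = 8/14 = 4/7 ≈ 0.5714.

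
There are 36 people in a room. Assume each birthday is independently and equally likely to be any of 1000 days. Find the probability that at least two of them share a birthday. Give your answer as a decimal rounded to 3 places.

0.471

It's easier to compute the probability that all 36 are distinct.
P(all distinct) = 1000/1000 · 999/1000 · ··· · 965/1000 ≈ 0.529.
So the probability of at least one match is 1 − 0.529 = 0.471.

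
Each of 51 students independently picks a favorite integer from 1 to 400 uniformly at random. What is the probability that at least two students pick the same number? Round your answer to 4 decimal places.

It's easier to compute the probability that all 51 are distinct.
P(all distinct) = 400/400 · 399/400 · ··· · 350/400 ≈ 0.0358.
So the probability of at least one match is 1 − 0.0358 = 0.9642.

0.9642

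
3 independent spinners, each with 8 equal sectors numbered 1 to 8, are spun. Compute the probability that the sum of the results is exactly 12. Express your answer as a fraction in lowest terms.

23/256

There are 8^3 = 512 equally likely outcomes.
The number of ordered 3-tuples from {1,…,8} summing to 12 is 46.
P(sum = 12) = 46/512 = 23/256.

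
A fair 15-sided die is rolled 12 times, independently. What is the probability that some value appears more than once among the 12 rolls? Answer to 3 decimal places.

0.998

P(all 12 different) = 15/15 · 14/15 · ··· · 4/15 ≈ 0.002.
P(at least two equal) = 1 − 0.002 = 0.998.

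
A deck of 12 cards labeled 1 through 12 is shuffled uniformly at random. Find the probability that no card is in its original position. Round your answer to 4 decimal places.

This is the derangement probability: permutations of 12 with no fixed point.
D(12) = 12! · (1 − 1/1! + 1/2! − ··· + (−1)^12/12!) = 176214841.
P = 176214841/479001600 = 16019531/43545600 ≈ 0.3679.

0.3679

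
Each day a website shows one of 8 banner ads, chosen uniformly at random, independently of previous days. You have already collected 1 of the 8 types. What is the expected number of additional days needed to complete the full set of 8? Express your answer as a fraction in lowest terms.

726/35

Starting from 1 distinct type, each trial gives a new one with probability (8−i)/8 when i types are held, so the wait for the next new type is 8/(8−i).
E = 8/7 + 8/6 + 8/5 + 8/4 + 8/3 + 8/2 + 8/1 = 726/35.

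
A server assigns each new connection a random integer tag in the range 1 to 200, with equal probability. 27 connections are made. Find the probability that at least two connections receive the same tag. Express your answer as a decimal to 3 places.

0.841

It's easier to compute the probability that all 27 are distinct.
P(all distinct) = 200/200 · 199/200 · ··· · 174/200 ≈ 0.159.
So the probability of at least one match is 1 − 0.159 = 0.841.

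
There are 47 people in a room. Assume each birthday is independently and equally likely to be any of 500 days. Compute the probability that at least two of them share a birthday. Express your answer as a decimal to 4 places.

It's easier to compute the probability that all 47 are distinct.
P(all distinct) = 500/500 · 499/500 · ··· · 454/500 ≈ 0.1073.
So the probability of at least one match is 1 − 0.1073 = 0.8927.

0.8927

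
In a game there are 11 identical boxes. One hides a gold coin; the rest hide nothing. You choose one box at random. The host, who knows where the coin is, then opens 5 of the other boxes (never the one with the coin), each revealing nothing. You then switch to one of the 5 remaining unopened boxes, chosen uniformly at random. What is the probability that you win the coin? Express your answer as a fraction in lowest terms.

2/11

Your original box holds the coin with probability 1/11, so the other 10 collectively hold it with probability 10/11.
The host can always find 5 empty boxes to open, so the reveals don't change that 10/11; it is now spread over the 5 remaining unopened boxes.
P(win by switching) = (10/11) · (1/5) = 2/11.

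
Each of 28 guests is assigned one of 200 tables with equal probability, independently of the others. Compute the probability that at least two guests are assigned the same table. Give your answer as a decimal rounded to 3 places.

It's easier to compute the probability that all 28 are distinct.
P(all distinct) = 200/200 · 199/200 · ··· · 173/200 ≈ 0.138.
So the probability of at least one match is 1 − 0.138 = 0.862.

0.862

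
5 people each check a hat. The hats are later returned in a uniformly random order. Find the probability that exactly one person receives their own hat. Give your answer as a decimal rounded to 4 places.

Choose which one is fixed: C(5,1) = 5 ways.
The remaining 4 must have no fixed point: D(4) = 9.
P = 5·9/120 = 3/8 ≈ 0.3750.

0.3750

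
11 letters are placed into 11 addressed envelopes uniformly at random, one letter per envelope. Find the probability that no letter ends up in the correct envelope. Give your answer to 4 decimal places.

This is the derangement probability: permutations of 11 with no fixed point.
D(11) = 11! · (1 − 1/1! + 1/2! − ··· + (−1)^11/11!) = 14684570.
P = 14684570/39916800 = 1468457/3991680 ≈ 0.3679.

0.3679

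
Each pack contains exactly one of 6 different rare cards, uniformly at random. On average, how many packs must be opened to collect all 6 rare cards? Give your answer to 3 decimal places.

After i distinct types are collected, each trial gives a new one with probability (6−i)/6, so the expected wait for the next new type is 6/(6−i).
E = 6/6 + 6/5 + 6/4 + 6/3 + 6/2 + 6/1 = 147/10 ≈ 14.700.

14.700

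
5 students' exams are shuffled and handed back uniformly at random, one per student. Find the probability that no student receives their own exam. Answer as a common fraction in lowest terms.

11/30

This is the derangement probability: permutations of 5 with no fixed point.
D(5) = 5! · (1 − 1/1! + 1/2! − ··· + (−1)^5/5!) = 44.
P = 44/120 = 11/30.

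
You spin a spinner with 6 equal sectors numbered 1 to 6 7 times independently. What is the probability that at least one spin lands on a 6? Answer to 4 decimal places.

0.7209

P(no spin lands on a 6) = (5/6)^7 ≈ 0.2791.
P(at least one) = 1 − 0.2791 = 0.7209.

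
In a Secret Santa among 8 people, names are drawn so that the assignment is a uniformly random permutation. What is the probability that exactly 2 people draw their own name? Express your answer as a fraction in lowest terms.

53/288

Choose which 2 of the 8 are fixed: C(8,2) = 28 ways.
The remaining 6 must have no fixed point: D(6) = 265.
P = 28·265/40320 = 53/288.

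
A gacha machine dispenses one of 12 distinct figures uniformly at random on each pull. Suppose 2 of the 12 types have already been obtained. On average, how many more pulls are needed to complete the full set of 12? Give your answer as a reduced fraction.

7381/210

Starting from 2 distinct types, each trial gives a new one with probability (12−i)/12 when i types are held, so the wait for the next new type is 12/(12−i).
E = 12/10 + 12/9 + 12/8 + 12/7 + 12/6 + 12/5 + 12/4 + 12/3 + 12/2 + 12/1 = 7381/210.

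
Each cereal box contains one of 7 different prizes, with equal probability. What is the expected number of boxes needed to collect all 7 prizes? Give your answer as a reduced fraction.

After i distinct types are collected, each trial gives a new one with probability (7−i)/7, so the expected wait for the next new type is 7/(7−i).
E = 7/7 + 7/6 + 7/5 + 7/4 + 7/3 + 7/2 + 7/1 = 363/20.

363/20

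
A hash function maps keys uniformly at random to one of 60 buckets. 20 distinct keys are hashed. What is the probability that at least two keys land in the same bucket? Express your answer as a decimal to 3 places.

It's easier to compute the probability that all 20 are distinct.
P(all distinct) = 60/60 · 59/60 · ··· · 41/60 ≈ 0.028.
So the probability of at least one match is 1 − 0.028 = 0.972.

0.972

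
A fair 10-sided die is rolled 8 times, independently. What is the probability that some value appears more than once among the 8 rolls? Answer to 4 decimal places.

P(all 8 different) = 10/10 · 9/10 · ··· · 3/10 ≈ 0.0181.
P(at least two equal) = 1 − 0.0181 = 0.9819.

0.9819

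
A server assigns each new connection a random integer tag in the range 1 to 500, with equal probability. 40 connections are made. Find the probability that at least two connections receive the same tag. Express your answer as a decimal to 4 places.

0.7987

It's easier to compute the probability that all 40 are distinct.
P(all distinct) = 500/500 · 499/500 · ··· · 461/500 ≈ 0.2013.
So the probability of at least one match is 1 − 0.2013 = 0.7987.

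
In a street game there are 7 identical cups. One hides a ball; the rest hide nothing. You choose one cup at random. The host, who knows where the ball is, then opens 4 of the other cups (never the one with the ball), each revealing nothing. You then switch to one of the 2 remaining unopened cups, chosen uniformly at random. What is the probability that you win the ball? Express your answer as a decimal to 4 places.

0.4286

Your original cup holds the ball with probability 1/7, so the other 6 collectively hold it with probability 6/7.
The host can always find 4 empty cups to open, so the reveals don't change that 6/7; it is now spread over the 2 remaining unopened cups.
P(win by switching) = (6/7) · (1/2) = 3/7 ≈ 0.4286.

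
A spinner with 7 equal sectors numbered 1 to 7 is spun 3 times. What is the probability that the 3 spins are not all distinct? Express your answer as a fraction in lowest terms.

19/49

P(all 3 different) = 7/7 · 6/7 · ··· · 5/7 = 30/49.
P(at least two equal) = 1 − 30/49 = 19/49.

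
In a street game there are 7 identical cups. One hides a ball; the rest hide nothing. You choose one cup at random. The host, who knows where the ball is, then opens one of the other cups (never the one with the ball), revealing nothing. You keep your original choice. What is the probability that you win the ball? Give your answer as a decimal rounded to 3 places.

The host can always open an empty cup regardless of your choice, so this gives no information about your original cup.
P(win by staying) = 1/7 ≈ 0.143.

0.143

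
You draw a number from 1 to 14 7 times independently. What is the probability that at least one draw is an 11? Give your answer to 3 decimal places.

P(no draw is an 11) = (13/14)^7 ≈ 0.595.
P(at least one) = 1 − 0.595 = 0.405.

0.405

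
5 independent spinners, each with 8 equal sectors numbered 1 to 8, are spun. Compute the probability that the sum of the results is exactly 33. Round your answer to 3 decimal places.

There are 8^5 = 32768 equally likely outcomes.
The number of ordered 5-tuples from {1,…,8} summing to 33 is 330.
P(sum = 33) = 330/32768 = 165/16384 ≈ 0.010.

0.010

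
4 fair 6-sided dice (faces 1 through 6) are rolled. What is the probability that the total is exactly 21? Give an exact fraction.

There are 6^4 = 1296 equally likely outcomes.
The number of ordered 4-tuples from {1,…,6} summing to 21 is 20.
P(sum = 21) = 20/1296 = 5/324.

5/324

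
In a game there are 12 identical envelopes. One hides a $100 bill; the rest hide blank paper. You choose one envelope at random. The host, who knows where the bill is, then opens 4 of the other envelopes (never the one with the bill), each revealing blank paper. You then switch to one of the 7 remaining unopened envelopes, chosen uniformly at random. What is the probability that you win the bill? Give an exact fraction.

Your original envelope holds the bill with probability 1/12, so the other 11 collectively hold it with probability 11/12.
The host can always find 4 empty envelopes to open, so the reveals don't change that 11/12; it is now spread over the 7 remaining unopened envelopes.
P(win by switching) = (11/12) · (1/7) = 11/84.

11/84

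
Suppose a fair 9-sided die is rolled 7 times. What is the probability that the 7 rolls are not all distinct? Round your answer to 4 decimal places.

P(all 7 different) = 9/9 · 8/9 · ··· · 3/9 ≈ 0.0379.
P(at least two equal) = 1 − 0.0379 = 0.9621.

0.9621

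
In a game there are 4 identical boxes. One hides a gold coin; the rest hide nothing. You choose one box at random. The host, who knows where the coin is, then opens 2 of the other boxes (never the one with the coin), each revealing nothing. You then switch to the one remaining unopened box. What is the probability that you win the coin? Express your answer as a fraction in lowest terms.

3/4

Your original box holds the coin with probability 1/4, so the other 3 collectively hold it with probability 3/4.
The host can always find 2 empty boxes to open, so the reveals don't change that 3/4; it is now spread over the 1 remaining unopened box.
P(win by switching) = (3/4) · (1/1) = 3/4.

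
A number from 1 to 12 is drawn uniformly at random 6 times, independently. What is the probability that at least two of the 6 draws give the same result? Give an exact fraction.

1343/1728

P(all 6 different) = 12/12 · 11/12 · ··· · 7/12 = 385/1728.
P(at least two equal) = 1 − 385/1728 = 1343/1728.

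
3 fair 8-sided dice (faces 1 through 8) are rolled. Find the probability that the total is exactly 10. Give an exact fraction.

There are 8^3 = 512 equally likely outcomes.
The number of ordered 3-tuples from {1,…,8} summing to 10 is 36.
P(sum = 10) = 36/512 = 9/128.

9/128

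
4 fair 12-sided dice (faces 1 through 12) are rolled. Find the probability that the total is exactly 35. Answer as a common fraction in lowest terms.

There are 12^4 = 20736 equally likely outcomes.
The number of ordered 4-tuples from {1,…,12} summing to 35 is 544.
P(sum = 35) = 544/20736 = 17/648.

17/648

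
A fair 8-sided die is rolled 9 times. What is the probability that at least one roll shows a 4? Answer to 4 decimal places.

0.6993

P(no roll shows a 4) = (7/8)^9 ≈ 0.3007.
P(at least one) = 1 − 0.3007 = 0.6993.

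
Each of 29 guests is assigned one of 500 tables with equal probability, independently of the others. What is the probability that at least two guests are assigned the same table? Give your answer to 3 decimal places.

It's easier to compute the probability that all 29 are distinct.
P(all distinct) = 500/500 · 499/500 · ··· · 472/500 ≈ 0.437.
So the probability of at least one match is 1 − 0.437 = 0.563.

0.563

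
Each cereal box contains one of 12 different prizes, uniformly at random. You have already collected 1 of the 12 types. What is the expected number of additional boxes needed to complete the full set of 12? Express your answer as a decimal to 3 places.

Starting from 1 distinct type, each trial gives a new one with probability (12−i)/12 when i types are held, so the wait for the next new type is 12/(12−i).
E = 12/11 + 12/10 + 12/9 + 12/8 + 12/7 + 12/6 + 12/5 + 12/4 + 12/3 + 12/2 + 12/1 = 83711/2310 ≈ 36.239.

36.239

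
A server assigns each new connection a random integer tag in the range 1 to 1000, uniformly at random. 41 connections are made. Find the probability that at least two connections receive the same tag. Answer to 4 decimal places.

0.5645

It's easier to compute the probability that all 41 are distinct.
P(all distinct) = 1000/1000 · 999/1000 · ··· · 960/1000 ≈ 0.4355.
So the probability of at least one match is 1 − 0.4355 = 0.5645.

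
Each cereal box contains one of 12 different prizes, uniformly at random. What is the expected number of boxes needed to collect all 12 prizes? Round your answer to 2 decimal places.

37.24

After i distinct types are collected, each trial gives a new one with probability (12−i)/12, so the expected wait for the next new type is 12/(12−i).
E = 12/12 + 12/11 + 12/10 + 12/9 + 12/8 + 12/7 + 12/6 + 12/5 + 12/4 + 12/3 + 12/2 + 12/1 = 86021/2310 ≈ 37.24.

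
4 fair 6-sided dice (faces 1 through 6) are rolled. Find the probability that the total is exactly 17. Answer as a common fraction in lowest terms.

13/162

There are 6^4 = 1296 equally likely outcomes.
The number of ordered 4-tuples from {1,…,6} summing to 17 is 104.
P(sum = 17) = 104/1296 = 13/162.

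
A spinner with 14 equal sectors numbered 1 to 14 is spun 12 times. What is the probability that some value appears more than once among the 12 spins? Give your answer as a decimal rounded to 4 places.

0.9992

P(all 12 different) = 14/14 · 13/14 · ··· · 3/14 ≈ 0.0008.
P(at least two equal) = 1 − 0.0008 = 0.9992.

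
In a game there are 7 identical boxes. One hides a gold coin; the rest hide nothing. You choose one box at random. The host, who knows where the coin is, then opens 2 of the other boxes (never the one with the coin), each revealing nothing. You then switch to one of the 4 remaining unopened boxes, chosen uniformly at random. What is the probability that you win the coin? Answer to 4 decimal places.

0.2143

Your original box holds the coin with probability 1/7, so the other 6 collectively hold it with probability 6/7.
The host can always find 2 empty boxes to open, so the reveals don't change that 6/7; it is now spread over the 4 remaining unopened boxes.
P(win by switching) = (6/7) · (1/4) = 3/14 ≈ 0.2143.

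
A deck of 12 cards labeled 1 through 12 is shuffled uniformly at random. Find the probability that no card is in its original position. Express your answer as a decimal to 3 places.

0.368

This is the derangement probability: permutations of 12 with no fixed point.
D(12) = 12! · (1 − 1/1! + 1/2! − ··· + (−1)^12/12!) = 176214841.
P = 176214841/479001600 = 16019531/43545600 ≈ 0.368.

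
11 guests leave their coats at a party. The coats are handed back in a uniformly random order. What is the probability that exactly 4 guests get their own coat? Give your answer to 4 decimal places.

0.0153

Choose which 4 of the 11 are fixed: C(11,4) = 330 ways.
The remaining 7 must have no fixed point: D(7) = 1854.
P = 330·1854/39916800 = 103/6720 ≈ 0.0153.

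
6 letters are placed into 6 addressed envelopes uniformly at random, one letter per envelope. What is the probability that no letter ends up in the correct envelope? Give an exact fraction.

This is the derangement probability: permutations of 6 with no fixed point.
D(6) = 6! · (1 − 1/1! + 1/2! − ··· + (−1)^6/6!) = 265.
P = 265/720 = 53/144.

53/144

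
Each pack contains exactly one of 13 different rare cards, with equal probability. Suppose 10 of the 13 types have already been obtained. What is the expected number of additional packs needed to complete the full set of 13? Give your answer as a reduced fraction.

Starting from 10 distinct types, each trial gives a new one with probability (13−i)/13 when i types are held, so the wait for the next new type is 13/(13−i).
E = 13/3 + 13/2 + 13/1 = 143/6.

143/6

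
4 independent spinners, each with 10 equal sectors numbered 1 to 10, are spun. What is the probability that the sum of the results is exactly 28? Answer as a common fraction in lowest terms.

83/2000

There are 10^4 = 10000 equally likely outcomes.
The number of ordered 4-tuples from {1,…,10} summing to 28 is 415.
P(sum = 28) = 415/10000 = 83/2000.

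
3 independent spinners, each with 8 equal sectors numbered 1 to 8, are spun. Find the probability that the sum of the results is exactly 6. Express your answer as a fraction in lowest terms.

5/256

There are 8^3 = 512 equally likely outcomes.
The number of ordered 3-tuples from {1,…,8} summing to 6 is 10.
P(sum = 6) = 10/512 = 5/256.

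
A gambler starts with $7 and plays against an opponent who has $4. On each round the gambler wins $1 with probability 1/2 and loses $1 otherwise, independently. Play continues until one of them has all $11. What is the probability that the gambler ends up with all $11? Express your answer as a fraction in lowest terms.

With a fair step, P(i) = ½P(i−1) + ½P(i+1) with P(0)=0, P(11)=1 has the linear solution P(i) = i/11.
P(7) = 7/11.

7/11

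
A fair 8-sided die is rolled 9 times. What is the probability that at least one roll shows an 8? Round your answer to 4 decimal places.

0.6993

P(no roll shows an 8) = (7/8)^9 ≈ 0.3007.
P(at least one) = 1 − 0.3007 = 0.6993.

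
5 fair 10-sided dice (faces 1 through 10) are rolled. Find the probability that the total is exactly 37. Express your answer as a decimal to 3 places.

There are 10^5 = 100000 equally likely outcomes.
The number of ordered 5-tuples from {1,…,10} summing to 37 is 2205.
P(sum = 37) = 2205/100000 = 441/20000 ≈ 0.022.

0.022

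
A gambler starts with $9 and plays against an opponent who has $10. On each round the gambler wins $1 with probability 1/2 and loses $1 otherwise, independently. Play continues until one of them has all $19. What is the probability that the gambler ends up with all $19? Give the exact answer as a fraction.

9/19

With a fair step, P(i) = ½P(i−1) + ½P(i+1) with P(0)=0, P(19)=1 has the linear solution P(i) = i/19.
P(9) = 9/19.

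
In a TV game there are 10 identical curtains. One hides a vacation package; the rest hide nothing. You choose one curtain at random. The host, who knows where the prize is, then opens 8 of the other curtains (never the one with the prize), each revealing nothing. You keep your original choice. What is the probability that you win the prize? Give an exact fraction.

The host can always open 8 empty curtains regardless of your choice, so the reveals give no information about your original curtain.
P(win by staying) = 1/10.

1/10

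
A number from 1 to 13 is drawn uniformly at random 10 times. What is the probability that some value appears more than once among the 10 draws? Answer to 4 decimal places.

0.9925

P(all 10 different) = 13/13 · 12/13 · ··· · 4/13 ≈ 0.0075.
P(at least two equal) = 1 − 0.0075 = 0.9925.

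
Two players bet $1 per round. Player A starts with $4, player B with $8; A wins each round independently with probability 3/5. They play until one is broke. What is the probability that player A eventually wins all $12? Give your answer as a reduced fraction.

Let r = q/p = (2/5)/(3/5) = 2/3. The recurrence P(i) = p·P(i+1) + q·P(i−1) with P(0)=0, P(12)=1 gives P(i) = (1 − r^i)/(1 − r^12).
P(4) = (1 − (2/3)^4) / (1 − (2/3)^12) = 6561/8113.

6561/8113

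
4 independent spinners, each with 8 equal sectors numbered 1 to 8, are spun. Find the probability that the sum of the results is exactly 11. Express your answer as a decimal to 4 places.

There are 8^4 = 4096 equally likely outcomes.
The number of ordered 4-tuples from {1,…,8} summing to 11 is 120.
P(sum = 11) = 120/4096 = 15/512 ≈ 0.0293.

0.0293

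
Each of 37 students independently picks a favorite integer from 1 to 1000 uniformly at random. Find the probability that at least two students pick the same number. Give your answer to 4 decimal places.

0.4905

It's easier to compute the probability that all 37 are distinct.
P(all distinct) = 1000/1000 · 999/1000 · ··· · 964/1000 ≈ 0.5095.
So the probability of at least one match is 1 − 0.5095 = 0.4905.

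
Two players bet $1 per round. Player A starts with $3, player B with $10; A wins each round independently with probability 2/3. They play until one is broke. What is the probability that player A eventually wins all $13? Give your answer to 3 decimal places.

0.875

Let r = q/p = (1/3)/(2/3) = 1/2. The recurrence P(i) = p·P(i+1) + q·P(i−1) with P(0)=0, P(13)=1 gives P(i) = (1 − r^i)/(1 − r^13).
P(3) = (1 − (1/2)^3) / (1 − (1/2)^13) = 7168/8191 ≈ 0.875.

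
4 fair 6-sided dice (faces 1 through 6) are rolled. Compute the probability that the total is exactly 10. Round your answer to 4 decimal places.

0.0617

There are 6^4 = 1296 equally likely outcomes.
The number of ordered 4-tuples from {1,…,6} summing to 10 is 80.
P(sum = 10) = 80/1296 = 5/81 ≈ 0.0617.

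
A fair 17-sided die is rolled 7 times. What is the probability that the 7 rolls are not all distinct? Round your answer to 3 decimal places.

P(all 7 different) = 17/17 · 16/17 · ··· · 11/17 ≈ 0.239.
P(at least two equal) = 1 − 0.239 = 0.761.

0.761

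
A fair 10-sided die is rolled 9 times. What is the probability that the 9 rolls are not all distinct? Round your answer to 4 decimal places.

0.9964

P(all 9 different) = 10/10 · 9/10 · ··· · 2/10 ≈ 0.0036.
P(at least two equal) = 1 − 0.0036 = 0.9964.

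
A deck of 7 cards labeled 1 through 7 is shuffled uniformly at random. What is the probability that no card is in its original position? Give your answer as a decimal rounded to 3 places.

This is the derangement probability: permutations of 7 with no fixed point.
D(7) = 7! · (1 − 1/1! + 1/2! − ··· + (−1)^7/7!) = 1854.
P = 1854/5040 = 103/280 ≈ 0.368.

0.368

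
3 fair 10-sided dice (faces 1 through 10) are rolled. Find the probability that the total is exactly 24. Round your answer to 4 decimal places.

0.0280

There are 10^3 = 1000 equally likely outcomes.
The number of ordered 3-tuples from {1,…,10} summing to 24 is 28.
P(sum = 24) = 28/1000 = 7/250 ≈ 0.0280.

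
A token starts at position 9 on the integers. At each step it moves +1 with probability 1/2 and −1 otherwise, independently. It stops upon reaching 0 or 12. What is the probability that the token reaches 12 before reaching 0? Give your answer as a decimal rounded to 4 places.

0.7500

With a fair step, P(i) = ½P(i−1) + ½P(i+1) with P(0)=0, P(12)=1 has the linear solution P(i) = i/12.
P(9) = 9/12 = 3/4 ≈ 0.7500.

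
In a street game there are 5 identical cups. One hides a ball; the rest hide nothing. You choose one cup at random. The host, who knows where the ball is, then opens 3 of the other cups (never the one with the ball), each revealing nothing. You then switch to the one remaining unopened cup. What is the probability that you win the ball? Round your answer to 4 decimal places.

Your original cup holds the ball with probability 1/5, so the other 4 collectively hold it with probability 4/5.
The host can always find 3 empty cups to open, so the reveals don't change that 4/5; it is now spread over the 1 remaining unopened cup.
P(win by switching) = (4/5) · (1/1) = 4/5 ≈ 0.8000.

0.8000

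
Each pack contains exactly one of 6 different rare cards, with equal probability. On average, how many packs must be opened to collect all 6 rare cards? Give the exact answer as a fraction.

147/10

After i distinct types are collected, each trial gives a new one with probability (6−i)/6, so the expected wait for the next new type is 6/(6−i).
E = 6/6 + 6/5 + 6/4 + 6/3 + 6/2 + 6/1 = 147/10.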